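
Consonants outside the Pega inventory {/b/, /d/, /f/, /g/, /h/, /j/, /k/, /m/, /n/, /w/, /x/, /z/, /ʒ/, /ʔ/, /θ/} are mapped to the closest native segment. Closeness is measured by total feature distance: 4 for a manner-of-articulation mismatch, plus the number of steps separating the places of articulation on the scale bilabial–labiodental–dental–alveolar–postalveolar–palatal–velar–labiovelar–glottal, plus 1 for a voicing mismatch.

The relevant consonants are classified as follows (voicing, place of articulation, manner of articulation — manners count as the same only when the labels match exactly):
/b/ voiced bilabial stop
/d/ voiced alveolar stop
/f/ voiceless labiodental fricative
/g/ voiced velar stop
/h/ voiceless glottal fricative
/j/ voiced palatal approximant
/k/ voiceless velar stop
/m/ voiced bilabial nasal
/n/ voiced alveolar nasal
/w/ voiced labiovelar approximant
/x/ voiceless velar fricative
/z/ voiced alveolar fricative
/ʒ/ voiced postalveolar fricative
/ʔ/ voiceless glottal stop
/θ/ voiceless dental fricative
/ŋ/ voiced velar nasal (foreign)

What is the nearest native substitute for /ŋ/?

/n/ is closest: same manner (nasal), place distance 3 (velar→alveolar), same voicing; total 3. Next closest is /g/ at distance 4.

n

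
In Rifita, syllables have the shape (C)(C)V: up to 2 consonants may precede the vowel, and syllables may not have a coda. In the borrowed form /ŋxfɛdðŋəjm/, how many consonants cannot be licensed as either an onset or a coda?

Under (C)(C)V, the unsyllabifiable consonants are /ŋ/, /d/, /j/, /m/ (no codas are permitted; onsets may contain at most 2 consonants).

4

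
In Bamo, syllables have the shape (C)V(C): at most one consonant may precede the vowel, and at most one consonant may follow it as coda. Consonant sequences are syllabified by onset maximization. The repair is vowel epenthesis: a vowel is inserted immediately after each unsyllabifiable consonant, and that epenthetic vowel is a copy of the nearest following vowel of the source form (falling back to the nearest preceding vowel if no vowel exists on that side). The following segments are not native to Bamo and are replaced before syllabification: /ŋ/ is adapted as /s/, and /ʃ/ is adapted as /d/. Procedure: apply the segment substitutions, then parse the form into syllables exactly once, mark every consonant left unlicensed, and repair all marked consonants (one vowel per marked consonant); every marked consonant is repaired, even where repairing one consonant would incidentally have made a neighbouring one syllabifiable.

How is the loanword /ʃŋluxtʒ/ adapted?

dusuluxtuʒu

Substitution: /ʃ/ → /d/, /ŋ/ → /s/, giving /dsluxtʒ/.
Syllabifying with onset maximization leaves /d/, /s/, /t/, /ʒ/ stranded (at most one coda consonant is licensed; onsets are limited to one consonant).
Each unlicensed consonant becomes the onset of a new syllable: /d/ → /du/, /s/ → /su/, /t/ → /tu/, /ʒ/ → /ʒu/.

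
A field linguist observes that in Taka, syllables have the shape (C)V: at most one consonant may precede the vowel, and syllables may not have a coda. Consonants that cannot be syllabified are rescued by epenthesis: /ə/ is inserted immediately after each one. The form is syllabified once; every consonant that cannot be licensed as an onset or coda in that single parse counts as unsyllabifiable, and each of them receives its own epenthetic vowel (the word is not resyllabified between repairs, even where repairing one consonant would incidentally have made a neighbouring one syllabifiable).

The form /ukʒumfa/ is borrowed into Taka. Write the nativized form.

Syllabifying with onset maximization leaves /k/, /m/ stranded (no codas are permitted; onsets are limited to one consonant).
Epenthesis after each stranded consonant: /k/ → /kə/, /m/ → /mə/.

ukəʒuməfa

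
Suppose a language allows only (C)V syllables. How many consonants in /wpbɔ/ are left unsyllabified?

Under (C)V, the unsyllabifiable consonants are /w/, /p/ (no codas are permitted; onsets are limited to one consonant).

2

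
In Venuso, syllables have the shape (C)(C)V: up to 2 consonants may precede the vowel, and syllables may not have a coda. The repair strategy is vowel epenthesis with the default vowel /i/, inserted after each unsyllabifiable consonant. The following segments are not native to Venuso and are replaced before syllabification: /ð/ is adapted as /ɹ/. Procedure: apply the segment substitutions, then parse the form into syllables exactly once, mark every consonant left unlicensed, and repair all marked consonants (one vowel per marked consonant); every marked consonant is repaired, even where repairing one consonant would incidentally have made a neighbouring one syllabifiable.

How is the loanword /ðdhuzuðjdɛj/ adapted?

Substitution: /ð/ → /ɹ/, giving /ɹdhuzuɹjdɛj/.
The consonants /ɹ/, /ɹ/, /j/ cannot be parsed into a legal (C)(C)V syllable (no codas are permitted; onsets may contain at most 2 consonants).
Epenthesis after each stranded consonant: /ɹ/ → /ɹi/, /ɹ/ → /ɹi/, /j/ → /ji/.

ɹidhuzuɹijdɛji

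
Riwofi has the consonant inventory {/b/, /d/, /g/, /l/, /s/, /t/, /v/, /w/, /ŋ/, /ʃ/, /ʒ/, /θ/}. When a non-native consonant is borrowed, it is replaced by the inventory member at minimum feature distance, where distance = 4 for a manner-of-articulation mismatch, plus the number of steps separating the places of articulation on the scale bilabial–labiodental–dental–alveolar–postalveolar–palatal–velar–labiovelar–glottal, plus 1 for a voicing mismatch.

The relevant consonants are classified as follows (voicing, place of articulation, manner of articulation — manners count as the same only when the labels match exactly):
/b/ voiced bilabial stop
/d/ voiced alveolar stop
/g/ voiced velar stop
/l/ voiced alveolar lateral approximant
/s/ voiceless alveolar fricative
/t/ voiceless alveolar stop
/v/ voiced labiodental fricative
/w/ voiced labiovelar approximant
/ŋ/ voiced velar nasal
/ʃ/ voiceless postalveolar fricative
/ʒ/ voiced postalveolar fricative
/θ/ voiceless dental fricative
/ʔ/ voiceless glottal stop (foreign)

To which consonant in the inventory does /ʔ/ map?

/g/ is closest: same manner (stop), place distance 2 (glottal→velar), voicing differs (+1); total 3. Next closest is /t/ at distance 5.

g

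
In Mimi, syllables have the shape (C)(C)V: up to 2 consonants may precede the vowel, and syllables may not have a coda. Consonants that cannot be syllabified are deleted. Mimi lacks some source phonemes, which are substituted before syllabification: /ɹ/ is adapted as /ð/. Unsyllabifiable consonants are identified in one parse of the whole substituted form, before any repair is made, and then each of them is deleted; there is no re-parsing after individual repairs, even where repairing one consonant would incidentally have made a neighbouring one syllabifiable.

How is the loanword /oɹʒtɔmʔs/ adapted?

oʒtɔ

Substitution: /ɹ/ → /ð/, giving /oðʒtɔmʔs/.
Syllabifying with onset maximization leaves /ð/, /m/, /ʔ/, /s/ stranded (no codas are permitted; onsets may contain at most 2 consonants).
Deletion applies to /ð/, /m/, /ʔ/, /s/.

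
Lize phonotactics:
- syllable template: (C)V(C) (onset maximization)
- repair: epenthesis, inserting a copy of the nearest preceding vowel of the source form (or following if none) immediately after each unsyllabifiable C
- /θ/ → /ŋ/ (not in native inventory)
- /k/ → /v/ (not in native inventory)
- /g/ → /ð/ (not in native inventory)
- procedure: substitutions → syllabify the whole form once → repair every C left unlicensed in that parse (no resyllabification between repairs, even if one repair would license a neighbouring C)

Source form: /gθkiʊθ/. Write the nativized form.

Substitution: /g/ → /ð/, /θ/ → /ŋ/, /k/ → /v/, giving /ðŋviʊŋ/.
Syllabifying with onset maximization leaves /ð/, /ŋ/ stranded (at most one coda consonant is licensed; onsets are limited to one consonant).
Inserting the epenthetic vowel yields /ð/ → /ði/, /ŋ/ → /ŋi/.

ðiŋiviʊŋ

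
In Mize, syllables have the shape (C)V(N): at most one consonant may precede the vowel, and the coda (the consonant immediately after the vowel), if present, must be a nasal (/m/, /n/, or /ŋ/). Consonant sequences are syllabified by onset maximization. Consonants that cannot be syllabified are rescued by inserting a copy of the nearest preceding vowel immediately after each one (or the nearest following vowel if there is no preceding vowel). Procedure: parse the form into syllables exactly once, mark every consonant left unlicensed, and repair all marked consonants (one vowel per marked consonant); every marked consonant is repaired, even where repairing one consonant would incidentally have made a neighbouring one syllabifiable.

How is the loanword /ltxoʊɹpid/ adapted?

lotoxoʊɹʊpidi

The consonants /l/, /t/, /ɹ/, /d/ cannot be parsed into a legal (C)V(N) syllable (only a nasal (/m/, /n/, or /ŋ/) is licensed in coda position; onsets are limited to one consonant).
Epenthesis after each stranded consonant: /l/ → /lo/, /t/ → /to/, /ɹ/ → /ɹʊ/, /d/ → /di/.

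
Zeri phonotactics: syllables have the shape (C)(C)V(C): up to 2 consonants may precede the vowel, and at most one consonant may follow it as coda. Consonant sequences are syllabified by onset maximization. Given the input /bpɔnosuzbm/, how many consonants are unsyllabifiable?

The consonants /b/, /m/ cannot be parsed into a legal (C)(C)V(C) syllable (at most one coda consonant is licensed; onsets may contain at most 2 consonants).

2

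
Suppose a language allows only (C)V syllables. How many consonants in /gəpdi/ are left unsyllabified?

1

The consonants /p/ cannot be parsed into a legal (C)V syllable (no codas are permitted; onsets are limited to one consonant).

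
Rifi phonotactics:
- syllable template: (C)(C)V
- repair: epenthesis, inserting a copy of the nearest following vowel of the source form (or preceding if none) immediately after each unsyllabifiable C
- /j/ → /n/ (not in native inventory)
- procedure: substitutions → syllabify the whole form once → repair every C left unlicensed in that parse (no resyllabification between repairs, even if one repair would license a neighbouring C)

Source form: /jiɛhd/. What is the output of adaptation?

niɛhɛdɛ

Substitution: /j/ → /n/, giving /niɛhd/.
Under (C)(C)V, the unsyllabifiable consonants are /h/, /d/ (no codas are permitted; onsets may contain at most 2 consonants).
Inserting the epenthetic vowel yields /h/ → /hɛ/, /d/ → /dɛ/.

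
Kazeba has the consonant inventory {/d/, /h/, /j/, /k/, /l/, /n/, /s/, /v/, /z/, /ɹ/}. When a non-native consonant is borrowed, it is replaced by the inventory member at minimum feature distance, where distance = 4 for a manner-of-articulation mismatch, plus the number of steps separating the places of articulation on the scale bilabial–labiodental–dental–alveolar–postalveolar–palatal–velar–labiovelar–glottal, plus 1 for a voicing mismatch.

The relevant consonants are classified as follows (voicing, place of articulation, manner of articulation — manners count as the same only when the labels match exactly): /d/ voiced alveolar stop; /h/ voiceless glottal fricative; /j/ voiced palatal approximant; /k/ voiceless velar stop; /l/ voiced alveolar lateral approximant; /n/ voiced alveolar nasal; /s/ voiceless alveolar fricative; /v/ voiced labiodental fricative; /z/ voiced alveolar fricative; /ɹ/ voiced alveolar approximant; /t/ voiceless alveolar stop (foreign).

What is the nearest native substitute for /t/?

d

/d/ is closest: same manner (stop), place distance 0 (alveolar→alveolar), voicing differs (+1); total 1. Next closest is /k/ at distance 3.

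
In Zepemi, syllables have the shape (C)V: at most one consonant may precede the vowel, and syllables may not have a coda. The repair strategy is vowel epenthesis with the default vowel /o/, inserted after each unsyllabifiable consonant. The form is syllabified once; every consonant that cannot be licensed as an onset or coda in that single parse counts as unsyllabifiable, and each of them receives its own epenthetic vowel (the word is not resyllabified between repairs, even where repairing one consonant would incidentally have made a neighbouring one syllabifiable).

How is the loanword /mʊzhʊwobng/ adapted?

mʊzohʊwobonogo

The consonants /z/, /b/, /n/, /g/ cannot be parsed into a legal (C)V syllable (no codas are permitted; onsets are limited to one consonant).
Inserting the epenthetic vowel yields /z/ → /zo/, /b/ → /bo/, /n/ → /no/, /g/ → /go/.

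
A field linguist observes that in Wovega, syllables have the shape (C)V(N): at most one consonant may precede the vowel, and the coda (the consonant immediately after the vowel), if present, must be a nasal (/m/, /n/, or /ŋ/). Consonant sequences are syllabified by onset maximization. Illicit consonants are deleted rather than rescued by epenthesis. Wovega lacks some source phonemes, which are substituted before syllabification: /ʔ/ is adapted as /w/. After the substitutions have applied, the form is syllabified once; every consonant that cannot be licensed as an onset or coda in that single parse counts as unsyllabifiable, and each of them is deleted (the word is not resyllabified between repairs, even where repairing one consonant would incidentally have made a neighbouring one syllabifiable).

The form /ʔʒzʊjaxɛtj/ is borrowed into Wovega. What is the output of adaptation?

Substitution: /ʔ/ → /w/, giving /wʒzʊjaxɛtj/.
Syllabifying with onset maximization leaves /w/, /ʒ/, /t/, /j/ stranded (only a nasal (/m/, /n/, or /ŋ/) is licensed in coda position; onsets are limited to one consonant).
Deleting the stranded consonants removes /w/, /ʒ/, /t/, /j/.

zʊjaxɛ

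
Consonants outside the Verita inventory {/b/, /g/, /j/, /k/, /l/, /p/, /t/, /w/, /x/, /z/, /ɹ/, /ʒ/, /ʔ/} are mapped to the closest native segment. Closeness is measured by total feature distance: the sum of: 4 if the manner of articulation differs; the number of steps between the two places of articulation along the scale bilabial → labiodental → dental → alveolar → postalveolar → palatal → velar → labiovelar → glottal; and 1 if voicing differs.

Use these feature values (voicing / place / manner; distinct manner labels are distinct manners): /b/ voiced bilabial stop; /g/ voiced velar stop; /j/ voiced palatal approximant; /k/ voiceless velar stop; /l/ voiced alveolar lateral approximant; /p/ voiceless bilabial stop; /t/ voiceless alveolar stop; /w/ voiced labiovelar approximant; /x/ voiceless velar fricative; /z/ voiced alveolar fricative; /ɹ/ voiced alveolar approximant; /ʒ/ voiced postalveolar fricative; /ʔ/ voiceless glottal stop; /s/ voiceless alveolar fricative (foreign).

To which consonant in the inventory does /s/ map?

z

/z/ is closest: same manner (fricative), place distance 0 (alveolar→alveolar), voicing differs (+1); total 1. Next closest is /ʒ/ at distance 2.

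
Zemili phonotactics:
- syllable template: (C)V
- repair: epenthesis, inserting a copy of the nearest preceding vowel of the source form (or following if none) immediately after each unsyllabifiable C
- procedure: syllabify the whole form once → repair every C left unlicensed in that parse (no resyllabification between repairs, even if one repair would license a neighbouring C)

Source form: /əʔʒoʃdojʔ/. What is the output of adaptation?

əʔəʒoʃodojoʔo

Syllabifying with onset maximization leaves /ʔ/, /ʃ/, /j/, /ʔ/ stranded (no codas are permitted; onsets are limited to one consonant).
Inserting the epenthetic vowel yields /ʔ/ → /ʔə/, /ʃ/ → /ʃo/, /j/ → /jo/, /ʔ/ → /ʔo/.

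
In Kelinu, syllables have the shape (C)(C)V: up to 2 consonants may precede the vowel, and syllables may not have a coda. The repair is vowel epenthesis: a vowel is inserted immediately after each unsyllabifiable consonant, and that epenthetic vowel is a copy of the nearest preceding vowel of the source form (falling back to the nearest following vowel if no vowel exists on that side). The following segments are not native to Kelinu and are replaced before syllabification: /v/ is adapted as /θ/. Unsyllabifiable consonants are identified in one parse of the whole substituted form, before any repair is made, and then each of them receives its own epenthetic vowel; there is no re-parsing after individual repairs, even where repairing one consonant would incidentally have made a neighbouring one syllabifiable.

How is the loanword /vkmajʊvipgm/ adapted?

θakmajʊθipigimi

Substitution: /v/ → /θ/, giving /θkmajʊθipgm/.
The consonants /θ/, /p/, /g/, /m/ cannot be parsed into a legal (C)(C)V syllable (no codas are permitted; onsets may contain at most 2 consonants).
Epenthesis after each stranded consonant: /θ/ → /θa/, /p/ → /pi/, /g/ → /gi/, /m/ → /mi/.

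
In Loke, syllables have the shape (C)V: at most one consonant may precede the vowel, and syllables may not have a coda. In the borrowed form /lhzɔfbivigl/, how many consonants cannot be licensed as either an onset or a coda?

Under (C)V, the unsyllabifiable consonants are /l/, /h/, /f/, /g/, /l/ (no codas are permitted; onsets are limited to one consonant).

5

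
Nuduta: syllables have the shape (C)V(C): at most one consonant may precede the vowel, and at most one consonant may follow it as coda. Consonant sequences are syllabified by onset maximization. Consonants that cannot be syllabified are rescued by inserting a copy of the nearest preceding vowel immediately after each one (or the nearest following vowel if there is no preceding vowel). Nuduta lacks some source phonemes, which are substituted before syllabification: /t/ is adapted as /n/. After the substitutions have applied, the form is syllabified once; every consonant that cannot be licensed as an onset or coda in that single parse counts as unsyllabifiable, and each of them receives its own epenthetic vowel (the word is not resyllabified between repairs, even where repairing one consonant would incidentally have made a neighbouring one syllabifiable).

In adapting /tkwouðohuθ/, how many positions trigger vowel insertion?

After substitution the input is /nkwouðohuθ/.
The unsyllabifiable consonants are /n/, /k/; each receives one epenthetic vowel.

2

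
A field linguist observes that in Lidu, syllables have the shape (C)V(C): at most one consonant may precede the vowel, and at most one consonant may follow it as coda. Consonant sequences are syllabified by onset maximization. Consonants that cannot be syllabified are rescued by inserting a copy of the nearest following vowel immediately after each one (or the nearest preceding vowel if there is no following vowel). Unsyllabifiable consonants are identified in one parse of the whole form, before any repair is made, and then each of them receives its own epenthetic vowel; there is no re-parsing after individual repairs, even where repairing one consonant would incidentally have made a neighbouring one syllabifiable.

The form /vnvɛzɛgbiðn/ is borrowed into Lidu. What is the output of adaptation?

vɛnɛvɛzɛgbiðni

The consonants /v/, /n/, /n/ cannot be parsed into a legal (C)V(C) syllable (at most one coda consonant is licensed; onsets are limited to one consonant).
Epenthesis after each stranded consonant: /v/ → /vɛ/, /n/ → /nɛ/, /n/ → /ni/.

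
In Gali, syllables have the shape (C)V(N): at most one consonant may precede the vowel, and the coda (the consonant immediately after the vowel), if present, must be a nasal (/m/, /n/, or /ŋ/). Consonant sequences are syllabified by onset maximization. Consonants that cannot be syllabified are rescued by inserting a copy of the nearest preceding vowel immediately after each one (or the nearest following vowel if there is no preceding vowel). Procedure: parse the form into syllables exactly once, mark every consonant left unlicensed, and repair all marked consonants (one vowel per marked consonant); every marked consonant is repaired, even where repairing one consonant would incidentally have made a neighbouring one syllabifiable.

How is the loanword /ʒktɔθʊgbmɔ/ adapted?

Syllabifying with onset maximization leaves /ʒ/, /k/, /g/, /b/ stranded (only a nasal (/m/, /n/, or /ŋ/) is licensed in coda position; onsets are limited to one consonant).
Each unlicensed consonant becomes the onset of a new syllable: /ʒ/ → /ʒɔ/, /k/ → /kɔ/, /g/ → /gʊ/, /b/ → /bʊ/.

ʒɔkɔtɔθʊgʊbʊmɔ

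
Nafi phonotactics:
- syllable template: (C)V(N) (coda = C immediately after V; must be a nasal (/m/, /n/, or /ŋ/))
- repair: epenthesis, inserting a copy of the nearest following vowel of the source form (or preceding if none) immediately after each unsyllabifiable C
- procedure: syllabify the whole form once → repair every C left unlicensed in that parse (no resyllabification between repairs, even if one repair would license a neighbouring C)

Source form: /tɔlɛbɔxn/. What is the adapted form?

Syllabifying with onset maximization leaves /x/, /n/ stranded (only a nasal (/m/, /n/, or /ŋ/) is licensed in coda position; onsets are limited to one consonant).
Each unlicensed consonant becomes the onset of a new syllable: /x/ → /xɔ/, /n/ → /nɔ/.

tɔlɛbɔxɔnɔ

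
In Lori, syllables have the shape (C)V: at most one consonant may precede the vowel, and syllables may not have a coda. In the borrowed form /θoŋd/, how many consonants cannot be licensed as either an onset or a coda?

2

The consonants /ŋ/, /d/ cannot be parsed into a legal (C)V syllable (no codas are permitted; onsets are limited to one consonant).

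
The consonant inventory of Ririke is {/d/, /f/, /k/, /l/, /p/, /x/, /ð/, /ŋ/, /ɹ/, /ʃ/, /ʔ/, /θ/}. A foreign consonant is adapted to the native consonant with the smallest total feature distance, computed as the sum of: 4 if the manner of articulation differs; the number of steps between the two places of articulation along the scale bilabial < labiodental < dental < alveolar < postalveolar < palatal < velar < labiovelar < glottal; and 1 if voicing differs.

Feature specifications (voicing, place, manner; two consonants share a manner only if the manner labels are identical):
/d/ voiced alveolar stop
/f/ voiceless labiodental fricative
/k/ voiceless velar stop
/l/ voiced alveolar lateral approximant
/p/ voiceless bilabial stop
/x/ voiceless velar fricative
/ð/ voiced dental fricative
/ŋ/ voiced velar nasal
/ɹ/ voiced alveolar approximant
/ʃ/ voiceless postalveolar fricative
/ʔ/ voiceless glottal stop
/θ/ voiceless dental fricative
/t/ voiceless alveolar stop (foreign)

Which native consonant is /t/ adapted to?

d

/d/ is closest: same manner (stop), place distance 0 (alveolar→alveolar), voicing differs (+1); total 1. Next closest is /k/ at distance 3.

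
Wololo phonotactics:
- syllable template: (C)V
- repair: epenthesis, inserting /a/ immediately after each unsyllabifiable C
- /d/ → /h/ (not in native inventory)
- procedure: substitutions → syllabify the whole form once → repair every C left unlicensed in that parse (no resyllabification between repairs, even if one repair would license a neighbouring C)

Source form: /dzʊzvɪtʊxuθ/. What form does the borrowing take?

hazʊzavɪtʊxuθa

Substitution: /d/ → /h/, giving /hzʊzvɪtʊxuθ/.
Under (C)V, the unsyllabifiable consonants are /h/, /z/, /θ/ (no codas are permitted; onsets are limited to one consonant).
Each unlicensed consonant becomes the onset of a new syllable: /h/ → /ha/, /z/ → /za/, /θ/ → /θa/.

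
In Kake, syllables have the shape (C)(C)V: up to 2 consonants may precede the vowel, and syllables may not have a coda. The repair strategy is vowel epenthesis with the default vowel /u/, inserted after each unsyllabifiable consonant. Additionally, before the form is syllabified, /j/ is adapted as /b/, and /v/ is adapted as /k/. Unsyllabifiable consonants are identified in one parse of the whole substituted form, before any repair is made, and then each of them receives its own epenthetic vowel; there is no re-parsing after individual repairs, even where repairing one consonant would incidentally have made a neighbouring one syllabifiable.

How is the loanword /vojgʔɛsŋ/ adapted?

kobugʔɛsuŋu

Substitution: /v/ → /k/, /j/ → /b/, giving /kobgʔɛsŋ/.
Under (C)(C)V, the unsyllabifiable consonants are /b/, /s/, /ŋ/ (no codas are permitted; onsets may contain at most 2 consonants).
Epenthesis after each stranded consonant: /b/ → /bu/, /s/ → /su/, /ŋ/ → /ŋu/.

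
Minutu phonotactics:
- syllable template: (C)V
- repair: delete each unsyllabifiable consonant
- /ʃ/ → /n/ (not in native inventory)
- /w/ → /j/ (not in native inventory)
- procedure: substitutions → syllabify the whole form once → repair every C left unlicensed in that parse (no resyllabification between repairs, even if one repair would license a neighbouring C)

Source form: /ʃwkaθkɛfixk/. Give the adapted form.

kakɛfi

Substitution: /ʃ/ → /n/, /w/ → /j/, giving /njkaθkɛfixk/.
Syllabifying with onset maximization leaves /n/, /j/, /θ/, /x/, /k/ stranded (no codas are permitted; onsets are limited to one consonant).
Deleting the stranded consonants removes /n/, /j/, /θ/, /x/, /k/.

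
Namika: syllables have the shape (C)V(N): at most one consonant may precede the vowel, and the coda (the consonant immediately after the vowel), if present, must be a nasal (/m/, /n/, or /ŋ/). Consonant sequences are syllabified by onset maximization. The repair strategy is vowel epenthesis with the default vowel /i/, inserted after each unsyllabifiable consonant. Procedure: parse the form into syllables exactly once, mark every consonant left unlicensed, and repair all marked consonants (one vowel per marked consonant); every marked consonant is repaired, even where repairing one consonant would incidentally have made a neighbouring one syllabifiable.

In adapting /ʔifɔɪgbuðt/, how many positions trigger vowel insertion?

3

The unsyllabifiable consonants are /g/, /ð/, /t/; each receives one epenthetic vowel.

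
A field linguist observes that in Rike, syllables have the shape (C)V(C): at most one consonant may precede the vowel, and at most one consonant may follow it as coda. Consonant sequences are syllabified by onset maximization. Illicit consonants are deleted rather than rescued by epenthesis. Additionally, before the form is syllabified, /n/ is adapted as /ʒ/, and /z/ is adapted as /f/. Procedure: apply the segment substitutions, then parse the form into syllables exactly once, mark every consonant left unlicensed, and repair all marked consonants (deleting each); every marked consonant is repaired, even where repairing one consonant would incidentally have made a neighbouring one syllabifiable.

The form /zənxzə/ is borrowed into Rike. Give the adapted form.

fəʒfə

Substitution: /z/ → /f/, /n/ → /ʒ/, giving /fəʒxfə/.
Under (C)V(C), the unsyllabifiable consonants are /x/ (at most one coda consonant is licensed; onsets are limited to one consonant).
Each unlicensed consonant is deleted: /x/.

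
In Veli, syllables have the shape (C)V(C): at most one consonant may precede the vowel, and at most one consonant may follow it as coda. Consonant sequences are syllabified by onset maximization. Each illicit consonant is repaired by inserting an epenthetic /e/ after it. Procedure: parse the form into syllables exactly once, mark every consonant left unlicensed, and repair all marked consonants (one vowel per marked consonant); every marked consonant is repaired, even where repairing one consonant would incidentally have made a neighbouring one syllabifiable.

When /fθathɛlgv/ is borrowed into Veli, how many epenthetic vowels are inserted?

The unsyllabifiable consonants are /f/, /g/, /v/; each receives one epenthetic vowel.

3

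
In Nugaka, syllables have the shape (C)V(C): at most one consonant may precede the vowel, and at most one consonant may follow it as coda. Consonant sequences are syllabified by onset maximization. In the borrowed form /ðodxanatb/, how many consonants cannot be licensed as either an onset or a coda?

Under (C)V(C), the unsyllabifiable consonants are /b/ (at most one coda consonant is licensed; onsets are limited to one consonant).

1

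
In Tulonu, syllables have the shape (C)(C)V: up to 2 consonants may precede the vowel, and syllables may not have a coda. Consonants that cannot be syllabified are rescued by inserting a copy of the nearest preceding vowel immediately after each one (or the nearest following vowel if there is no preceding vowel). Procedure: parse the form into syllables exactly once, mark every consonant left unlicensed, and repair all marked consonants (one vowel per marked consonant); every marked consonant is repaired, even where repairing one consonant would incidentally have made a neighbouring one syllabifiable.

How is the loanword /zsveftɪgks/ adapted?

Syllabifying with onset maximization leaves /z/, /g/, /k/, /s/ stranded (no codas are permitted; onsets may contain at most 2 consonants).
Each unlicensed consonant becomes the onset of a new syllable: /z/ → /ze/, /g/ → /gɪ/, /k/ → /kɪ/, /s/ → /sɪ/.

zesveftɪgɪkɪsɪ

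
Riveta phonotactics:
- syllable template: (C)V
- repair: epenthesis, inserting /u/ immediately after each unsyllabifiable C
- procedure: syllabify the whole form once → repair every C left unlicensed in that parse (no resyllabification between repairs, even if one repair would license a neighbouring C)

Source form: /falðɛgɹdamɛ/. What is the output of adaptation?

The consonants /l/, /g/, /ɹ/ cannot be parsed into a legal (C)V syllable (no codas are permitted; onsets are limited to one consonant).
Epenthesis after each stranded consonant: /l/ → /lu/, /g/ → /gu/, /ɹ/ → /ɹu/.

faluðɛguɹudamɛ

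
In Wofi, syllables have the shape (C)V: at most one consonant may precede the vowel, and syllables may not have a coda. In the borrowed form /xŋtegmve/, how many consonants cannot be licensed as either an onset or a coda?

4

Under (C)V, the unsyllabifiable consonants are /x/, /ŋ/, /g/, /m/ (no codas are permitted; onsets are limited to one consonant).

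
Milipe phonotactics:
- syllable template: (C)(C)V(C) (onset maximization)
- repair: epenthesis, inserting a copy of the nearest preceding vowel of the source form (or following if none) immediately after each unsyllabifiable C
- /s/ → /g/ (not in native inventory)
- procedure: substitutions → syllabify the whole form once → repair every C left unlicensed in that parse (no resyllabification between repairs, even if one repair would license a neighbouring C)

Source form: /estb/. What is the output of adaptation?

egtebe

Substitution: /s/ → /g/, giving /egtb/.
Under (C)(C)V(C), the unsyllabifiable consonants are /t/, /b/ (at most one coda consonant is licensed; onsets may contain at most 2 consonants).
Inserting the epenthetic vowel yields /t/ → /te/, /b/ → /be/.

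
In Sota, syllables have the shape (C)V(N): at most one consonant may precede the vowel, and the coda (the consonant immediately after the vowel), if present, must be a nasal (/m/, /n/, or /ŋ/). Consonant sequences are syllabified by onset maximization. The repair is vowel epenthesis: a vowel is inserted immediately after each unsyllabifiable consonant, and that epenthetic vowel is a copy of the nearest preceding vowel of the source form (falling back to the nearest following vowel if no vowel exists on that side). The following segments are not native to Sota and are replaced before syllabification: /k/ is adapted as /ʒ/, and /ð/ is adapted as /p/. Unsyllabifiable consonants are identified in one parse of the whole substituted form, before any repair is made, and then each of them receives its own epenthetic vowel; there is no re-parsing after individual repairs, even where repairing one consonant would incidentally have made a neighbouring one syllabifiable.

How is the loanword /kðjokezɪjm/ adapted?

ʒopojoʒezɪjɪmɪ

Substitution: /k/ → /ʒ/, /ð/ → /p/, giving /ʒpjoʒezɪjm/.
Syllabifying with onset maximization leaves /ʒ/, /p/, /j/, /m/ stranded (only a nasal (/m/, /n/, or /ŋ/) is licensed in coda position; onsets are limited to one consonant).
Epenthesis after each stranded consonant: /ʒ/ → /ʒo/, /p/ → /po/, /j/ → /jɪ/, /m/ → /mɪ/.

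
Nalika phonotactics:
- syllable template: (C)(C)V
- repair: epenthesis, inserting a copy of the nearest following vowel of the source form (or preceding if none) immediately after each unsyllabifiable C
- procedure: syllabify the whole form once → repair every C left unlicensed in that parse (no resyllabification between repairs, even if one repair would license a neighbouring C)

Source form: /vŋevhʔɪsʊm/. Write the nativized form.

Under (C)(C)V, the unsyllabifiable consonants are /v/, /m/ (no codas are permitted; onsets may contain at most 2 consonants).
Epenthesis after each stranded consonant: /v/ → /vɪ/, /m/ → /mʊ/.

vŋevɪhʔɪsʊmʊ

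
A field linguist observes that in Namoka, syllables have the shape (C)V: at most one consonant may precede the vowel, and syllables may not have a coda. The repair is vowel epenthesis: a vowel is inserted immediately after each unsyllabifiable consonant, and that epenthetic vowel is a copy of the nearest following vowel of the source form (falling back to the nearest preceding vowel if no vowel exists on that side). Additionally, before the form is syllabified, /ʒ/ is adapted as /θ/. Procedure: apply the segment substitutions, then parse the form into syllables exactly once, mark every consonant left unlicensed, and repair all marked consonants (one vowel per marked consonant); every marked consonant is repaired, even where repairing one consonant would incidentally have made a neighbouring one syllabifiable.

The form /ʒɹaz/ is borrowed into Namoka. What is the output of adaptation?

θaɹaza

Substitution: /ʒ/ → /θ/, giving /θɹaz/.
Syllabifying with onset maximization leaves /θ/, /z/ stranded (no codas are permitted; onsets are limited to one consonant).
Epenthesis after each stranded consonant: /θ/ → /θa/, /z/ → /za/.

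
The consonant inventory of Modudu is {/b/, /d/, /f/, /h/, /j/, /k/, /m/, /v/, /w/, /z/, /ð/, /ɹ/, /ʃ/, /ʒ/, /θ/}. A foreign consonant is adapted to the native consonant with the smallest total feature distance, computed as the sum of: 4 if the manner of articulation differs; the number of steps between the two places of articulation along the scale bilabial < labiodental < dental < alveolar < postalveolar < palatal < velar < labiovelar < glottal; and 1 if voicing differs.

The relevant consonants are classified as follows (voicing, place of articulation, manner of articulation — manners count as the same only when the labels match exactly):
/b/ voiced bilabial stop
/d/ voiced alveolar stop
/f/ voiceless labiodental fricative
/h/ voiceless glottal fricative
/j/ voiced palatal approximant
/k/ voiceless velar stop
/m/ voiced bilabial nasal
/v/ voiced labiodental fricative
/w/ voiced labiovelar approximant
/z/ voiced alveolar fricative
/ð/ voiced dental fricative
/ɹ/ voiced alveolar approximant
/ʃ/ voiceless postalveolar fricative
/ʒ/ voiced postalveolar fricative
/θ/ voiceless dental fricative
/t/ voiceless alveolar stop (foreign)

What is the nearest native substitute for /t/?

d

/d/ is closest: same manner (stop), place distance 0 (alveolar→alveolar), voicing differs (+1); total 1. Next closest is /k/ at distance 3.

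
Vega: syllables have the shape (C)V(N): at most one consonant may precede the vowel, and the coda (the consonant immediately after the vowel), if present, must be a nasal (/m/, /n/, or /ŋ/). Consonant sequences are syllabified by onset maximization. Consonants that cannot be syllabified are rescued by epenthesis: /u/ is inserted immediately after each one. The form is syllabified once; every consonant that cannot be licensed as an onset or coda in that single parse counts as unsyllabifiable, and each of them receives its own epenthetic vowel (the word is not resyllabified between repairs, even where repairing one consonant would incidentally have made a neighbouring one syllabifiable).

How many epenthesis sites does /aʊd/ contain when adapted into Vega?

1

The unsyllabifiable consonants are /d/; each receives one epenthetic vowel.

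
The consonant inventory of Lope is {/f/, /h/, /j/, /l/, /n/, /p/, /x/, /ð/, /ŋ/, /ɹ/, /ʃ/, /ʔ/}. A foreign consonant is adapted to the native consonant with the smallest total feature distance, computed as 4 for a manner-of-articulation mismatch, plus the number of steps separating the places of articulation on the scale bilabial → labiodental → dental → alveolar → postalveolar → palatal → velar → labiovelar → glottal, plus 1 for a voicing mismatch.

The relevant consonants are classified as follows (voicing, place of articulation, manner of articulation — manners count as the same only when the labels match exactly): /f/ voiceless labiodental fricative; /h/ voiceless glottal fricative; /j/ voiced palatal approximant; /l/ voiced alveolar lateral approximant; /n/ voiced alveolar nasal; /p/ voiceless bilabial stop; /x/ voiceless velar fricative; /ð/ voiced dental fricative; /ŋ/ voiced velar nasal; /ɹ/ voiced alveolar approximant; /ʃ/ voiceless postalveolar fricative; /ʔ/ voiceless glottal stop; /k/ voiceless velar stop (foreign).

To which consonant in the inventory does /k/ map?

ʔ

/ʔ/ is closest: same manner (stop), place distance 2 (velar→glottal), same voicing; total 2. Next closest is /x/ at distance 4.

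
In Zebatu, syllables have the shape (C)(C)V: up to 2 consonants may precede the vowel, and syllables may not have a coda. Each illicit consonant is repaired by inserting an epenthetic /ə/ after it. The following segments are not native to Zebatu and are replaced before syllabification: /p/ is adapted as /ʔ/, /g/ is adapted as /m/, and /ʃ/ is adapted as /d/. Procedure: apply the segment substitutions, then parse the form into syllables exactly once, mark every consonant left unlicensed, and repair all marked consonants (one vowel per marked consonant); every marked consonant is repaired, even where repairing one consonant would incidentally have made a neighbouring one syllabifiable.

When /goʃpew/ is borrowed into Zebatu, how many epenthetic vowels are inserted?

After substitution the input is /modʔew/.
The unsyllabifiable consonants are /w/; each receives one epenthetic vowel.

1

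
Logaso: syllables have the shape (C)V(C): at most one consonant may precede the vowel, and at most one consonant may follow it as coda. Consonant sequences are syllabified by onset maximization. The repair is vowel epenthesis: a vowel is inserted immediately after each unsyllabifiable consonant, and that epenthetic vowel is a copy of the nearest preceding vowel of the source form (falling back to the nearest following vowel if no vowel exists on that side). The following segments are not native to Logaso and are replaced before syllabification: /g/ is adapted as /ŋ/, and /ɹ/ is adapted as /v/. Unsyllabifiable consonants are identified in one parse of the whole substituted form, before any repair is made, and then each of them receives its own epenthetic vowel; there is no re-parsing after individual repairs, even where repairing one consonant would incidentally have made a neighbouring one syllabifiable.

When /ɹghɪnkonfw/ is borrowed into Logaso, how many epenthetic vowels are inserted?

After substitution the input is /vŋhɪnkonfw/.
The unsyllabifiable consonants are /v/, /ŋ/, /f/, /w/; each receives one epenthetic vowel.

4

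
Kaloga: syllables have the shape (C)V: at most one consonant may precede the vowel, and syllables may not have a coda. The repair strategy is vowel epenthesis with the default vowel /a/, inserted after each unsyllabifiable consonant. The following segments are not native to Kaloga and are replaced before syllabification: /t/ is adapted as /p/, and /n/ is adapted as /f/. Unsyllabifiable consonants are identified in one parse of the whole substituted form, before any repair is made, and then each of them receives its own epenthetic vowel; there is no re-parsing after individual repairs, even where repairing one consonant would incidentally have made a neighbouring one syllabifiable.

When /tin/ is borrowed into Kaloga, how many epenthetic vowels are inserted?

After substitution the input is /pif/.
The unsyllabifiable consonants are /f/; each receives one epenthetic vowel.

1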